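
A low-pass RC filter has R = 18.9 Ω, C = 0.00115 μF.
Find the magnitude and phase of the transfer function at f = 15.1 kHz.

Step 1 — Angular frequency: ω = 2π·1.51e+04 = 9.488e+04 rad/s.
Step 2 — Transfer function: H(jω) = 1/(1 + jωRC).
Step 3 — Denominator: 1 + jωRC = 1 + j·9.488e+04·18.9·1.15e-09 = 1 + j0.002062.
Step 4 — H = 1 - j0.002062.
Step 5 — Magnitude: |H| = 1 (-0.0 dB); phase: φ = -0.1°.

|H| = 1 (-0.0 dB), φ = -0.1°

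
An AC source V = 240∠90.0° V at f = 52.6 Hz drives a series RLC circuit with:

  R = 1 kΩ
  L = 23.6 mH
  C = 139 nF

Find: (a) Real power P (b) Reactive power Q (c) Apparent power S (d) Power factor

Step 1 — Angular frequency: ω = 2π·f = 2π·52.6 = 330.5 rad/s.
Step 2 — Component impedances:
  R: Z = R = 1000 Ω
  L: Z = jωL = j·330.5·0.0236 = 0 + j7.8 Ω
  C: Z = 1/(jωC) = -j/(ω·C) = 0 - j2.177e+04 Ω
Step 3 — Series combination: Z_total = R + L + C = 1000 - j2.176e+04 Ω = 2.178e+04∠-87.4° Ω.
Step 4 — Source phasor: V = 240∠90.0° V = 0 + j240 V.
Step 5 — Current: I = V / Z = -0.01101 + j0.0005058 A = 0.01102∠177.4° A.
Step 6 — Complex power: S = V·I* = 0.1214 - j2.641 VA.
Step 7 — Real power: P = Re(S) = 0.1214 W.
Step 8 — Reactive power: Q = Im(S) = -2.641 VAR.
Step 9 — Apparent power: |S| = 2.644 VA.
Step 10 — Power factor: PF = P/|S| = 0.04591 (leading).

(a) P = 0.1214 W  (b) Q = -2.641 VAR  (c) S = 2.644 VA  (d) PF = 0.04591 (leading)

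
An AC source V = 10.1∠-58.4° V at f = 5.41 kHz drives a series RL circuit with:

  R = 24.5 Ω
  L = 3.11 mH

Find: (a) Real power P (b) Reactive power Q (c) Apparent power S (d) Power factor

Step 1 — Angular frequency: ω = 2π·f = 2π·5410 = 3.399e+04 rad/s.
Step 2 — Component impedances:
  R: Z = R = 24.5 Ω
  L: Z = jωL = j·3.399e+04·0.00311 = 0 + j105.7 Ω
Step 3 — Series combination: Z_total = R + L = 24.5 + j105.7 Ω = 108.5∠77.0° Ω.
Step 4 — Source phasor: V = 10.1∠-58.4° V = 5.292 - j8.602 V.
Step 5 — Current: I = V / Z = -0.06622 - j0.06541 A = 0.09307∠-135.4° A.
Step 6 — Complex power: S = V·I* = 0.2122 + j0.9158 VA.
Step 7 — Real power: P = Re(S) = 0.2122 W.
Step 8 — Reactive power: Q = Im(S) = 0.9158 VAR.
Step 9 — Apparent power: |S| = 0.94 VA.
Step 10 — Power factor: PF = P/|S| = 0.2258 (lagging).

(a) P = 0.2122 W  (b) Q = 0.9158 VAR  (c) S = 0.94 VA  (d) PF = 0.2258 (lagging)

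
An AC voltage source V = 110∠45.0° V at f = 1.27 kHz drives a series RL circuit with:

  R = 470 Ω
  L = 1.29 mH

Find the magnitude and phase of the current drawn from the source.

Step 1 — Angular frequency: ω = 2π·f = 2π·1270 = 7980 rad/s.
Step 2 — Component impedances:
  R: Z = R = 470 Ω
  L: Z = jωL = j·7980·0.00129 = 0 + j10.29 Ω
Step 3 — Series combination: Z_total = R + L = 470 + j10.29 Ω = 470.1∠1.3° Ω.
Step 4 — Source phasor: V = 110∠45.0° V = 77.78 + j77.78 V.
Step 5 — Ohm's law: I = V / Z_total = (77.78 + j77.78) / (470 + j10.29) = 0.169 + j0.1618 A.
Step 6 — Convert to polar: |I| = 0.234 A, ∠I = 43.7°.

I = 0.234∠43.7° A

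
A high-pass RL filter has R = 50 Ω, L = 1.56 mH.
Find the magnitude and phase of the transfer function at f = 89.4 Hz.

Step 1 — Angular frequency: ω = 2π·89.4 = 561.7 rad/s.
Step 2 — Transfer function: H(jω) = jωL/(R + jωL).
Step 3 — Numerator jωL = j·0.8763; denominator R + jωL = 50 + j0.8763.
Step 4 — H = 0.0003071 + j0.01752.
Step 5 — Magnitude: |H| = 0.01752 (-35.1 dB); phase: φ = 89.0°.

|H| = 0.01752 (-35.1 dB), φ = 89.0°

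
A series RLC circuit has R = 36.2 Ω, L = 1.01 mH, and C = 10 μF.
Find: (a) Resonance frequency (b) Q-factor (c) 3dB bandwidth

Step 1 — Resonance: ω₀ = 1/√(LC) = 1/√(0.00101·1e-05) = 9950 rad/s.
Step 2 — f₀ = ω₀/(2π) = 1584 Hz.
Step 3 — Series Q: Q = ω₀L/R = 9950·0.00101/36.2 = 0.2776.
Step 4 — Bandwidth: Δω = ω₀/Q = 3.584e+04 rad/s; BW = Δω/(2π) = 5704 Hz.

(a) f₀ = 1584 Hz  (b) Q = 0.2776  (c) BW = 5704 Hz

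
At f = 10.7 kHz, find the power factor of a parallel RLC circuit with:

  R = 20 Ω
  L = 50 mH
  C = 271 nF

Step 1 — Angular frequency: ω = 2π·f = 2π·1.07e+04 = 6.723e+04 rad/s.
Step 2 — Component impedances:
  R: Z = R = 20 Ω
  L: Z = jωL = j·6.723e+04·0.05 = 0 + j3362 Ω
  C: Z = 1/(jωC) = -j/(ω·C) = 0 - j54.89 Ω
Step 3 — Parallel combination: 1/Z_total = 1/R + 1/L + 1/C; Z_total = 17.72 - j6.353 Ω = 18.83∠-19.7° Ω.
Step 4 — Power factor: PF = cos(φ) = Re(Z)/|Z| = 17.723/18.827 = 0.9414.
Step 5 — Type: Im(Z) = -6.353 ⇒ leading (phase φ = -19.7°).

PF = 0.9414 (leading, φ = -19.7°)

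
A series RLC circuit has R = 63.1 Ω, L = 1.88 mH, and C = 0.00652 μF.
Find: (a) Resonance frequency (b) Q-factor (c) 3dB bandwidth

Step 1 — Resonance: ω₀ = 1/√(LC) = 1/√(0.00188·6.52e-09) = 2.856e+05 rad/s.
Step 2 — f₀ = ω₀/(2π) = 4.546e+04 Hz.
Step 3 — Series Q: Q = ω₀L/R = 2.856e+05·0.00188/63.1 = 8.51.
Step 4 — Bandwidth: Δω = ω₀/Q = 3.356e+04 rad/s; BW = Δω/(2π) = 5342 Hz.

(a) f₀ = 4.546e+04 Hz  (b) Q = 8.51  (c) BW = 5342 Hz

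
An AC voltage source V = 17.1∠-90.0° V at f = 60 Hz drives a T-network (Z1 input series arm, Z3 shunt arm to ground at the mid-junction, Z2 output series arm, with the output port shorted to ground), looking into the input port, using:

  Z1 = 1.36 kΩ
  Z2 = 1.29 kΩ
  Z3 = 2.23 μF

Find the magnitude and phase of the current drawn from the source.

Step 1 — Angular frequency: ω = 2π·f = 2π·60 = 377 rad/s.
Step 2 — Component impedances:
  Z1: Z = R = 1360 Ω
  Z2: Z = R = 1290 Ω
  Z3: Z = 1/(jωC) = -j/(ω·C) = 0 - j1189 Ω
Step 3 — With the output port shorted to ground, the output series arm Z2 runs from the junction to ground; the shunt arm Z3 also runs from the junction to ground. They appear in parallel: Z3 || Z2 = 592.8 - j642.9 Ω.
Step 4 — Series with input arm Z1: Z_in = Z1 + (Z3 || Z2) = 1953 - j642.9 Ω = 2056∠-18.2° Ω.
Step 5 — Source phasor: V = 17.1∠-90.0° V = 0 - j17.1 V.
Step 6 — Ohm's law: I = V / Z_total = (0 - j17.1) / (1953 - j642.9) = 0.002601 - j0.0079 A.
Step 7 — Convert to polar: |I| = 0.008318 A, ∠I = -71.8°.

I = 0.008318∠-71.8° A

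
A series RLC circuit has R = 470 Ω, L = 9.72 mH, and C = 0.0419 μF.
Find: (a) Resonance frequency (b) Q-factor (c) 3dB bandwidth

Step 1 — Resonance condition Im(Z)=0 gives ω₀ = 1/√(LC).
Step 2 — ω₀ = 1/√(0.00972·4.19e-08) = 4.955e+04 rad/s.
Step 3 — f₀ = ω₀/(2π) = 7886 Hz.
Step 4 — Series Q: Q = ω₀L/R = 4.955e+04·0.00972/470 = 1.025.
Step 5 — 3dB bandwidth: Δω = ω₀/Q = 4.835e+04 rad/s; BW = Δω/(2π) = 7696 Hz.

(a) f₀ = 7886 Hz  (b) Q = 1.025  (c) BW = 7696 Hz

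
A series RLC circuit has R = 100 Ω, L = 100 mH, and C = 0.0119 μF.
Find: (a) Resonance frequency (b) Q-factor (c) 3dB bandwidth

Step 1 — Resonance: ω₀ = 1/√(LC) = 1/√(0.1·1.19e-08) = 2.899e+04 rad/s.
Step 2 — f₀ = ω₀/(2π) = 4614 Hz.
Step 3 — Series Q: Q = ω₀L/R = 2.899e+04·0.1/100 = 28.99.
Step 4 — Bandwidth: Δω = ω₀/Q = 1000 rad/s; BW = Δω/(2π) = 159.2 Hz.

(a) f₀ = 4614 Hz  (b) Q = 28.99  (c) BW = 159.2 Hz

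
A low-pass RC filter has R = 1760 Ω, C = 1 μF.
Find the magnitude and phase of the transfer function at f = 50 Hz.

Step 1 — Angular frequency: ω = 2π·50 = 314.2 rad/s.
Step 2 — Transfer function: H(jω) = 1/(1 + jωRC).
Step 3 — Denominator: 1 + jωRC = 1 + j·314.2·1760·1e-06 = 1 + j0.5529.
Step 4 — H = 0.7659 - j0.4235.
Step 5 — Magnitude: |H| = 0.8751 (-1.2 dB); phase: φ = -28.9°.

|H| = 0.8751 (-1.2 dB), φ = -28.9°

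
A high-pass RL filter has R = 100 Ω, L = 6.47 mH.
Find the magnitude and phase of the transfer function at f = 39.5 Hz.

Step 1 — Angular frequency: ω = 2π·39.5 = 248.2 rad/s.
Step 2 — Transfer function: H(jω) = jωL/(R + jωL).
Step 3 — Numerator jωL = j·1.606; denominator R + jωL = 100 + j1.606.
Step 4 — H = 0.0002578 + j0.01605.
Step 5 — Magnitude: |H| = 0.01606 (-35.9 dB); phase: φ = 89.1°.

|H| = 0.01606 (-35.9 dB), φ = 89.1°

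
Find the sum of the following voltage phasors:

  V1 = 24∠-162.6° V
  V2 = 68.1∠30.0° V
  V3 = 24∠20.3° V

Step 1 — Convert each phasor to rectangular form:
  V1 = 24·(cos(-162.6°) + j·sin(-162.6°)) = -22.9 - j7.177 V
  V2 = 68.1·(cos(30.0°) + j·sin(30.0°)) = 58.98 + j34.05 V
  V3 = 24·(cos(20.3°) + j·sin(20.3°)) = 22.51 + j8.326 V
Step 2 — Sum components: V_total = 58.58 + j35.2 V.
Step 3 — Convert to polar: |V_total| = 68.35 V, ∠V_total = 31.0°.

V_total = 68.35∠31.0° V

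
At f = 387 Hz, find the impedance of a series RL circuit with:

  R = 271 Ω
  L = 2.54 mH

Step 1 — Angular frequency: ω = 2π·f = 2π·387 = 2432 rad/s.
Step 2 — Component impedances:
  R: Z = R = 271 Ω
  L: Z = jωL = j·2432·0.00254 = 0 + j6.176 Ω
Step 3 — Series combination: Z_total = R + L = 271 + j6.176 Ω = 271.1∠1.3° Ω.

Z = 271 + j6.176 Ω = 271.1∠1.3° Ω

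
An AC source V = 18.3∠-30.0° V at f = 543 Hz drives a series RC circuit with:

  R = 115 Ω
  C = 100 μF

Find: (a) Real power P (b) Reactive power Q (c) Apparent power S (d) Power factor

Step 1 — Angular frequency: ω = 2π·f = 2π·543 = 3412 rad/s.
Step 2 — Component impedances:
  R: Z = R = 115 Ω
  C: Z = 1/(jωC) = -j/(ω·C) = 0 - j2.931 Ω
Step 3 — Series combination: Z_total = R + C = 115 - j2.931 Ω = 115∠-1.5° Ω.
Step 4 — Source phasor: V = 18.3∠-30.0° V = 15.85 - j9.15 V.
Step 5 — Current: I = V / Z = 0.1397 - j0.076 A = 0.1591∠-28.5° A.
Step 6 — Complex power: S = V·I* = 2.91 - j0.07417 VA.
Step 7 — Real power: P = Re(S) = 2.91 W.
Step 8 — Reactive power: Q = Im(S) = -0.07417 VAR.
Step 9 — Apparent power: |S| = 2.911 VA.
Step 10 — Power factor: PF = P/|S| = 0.9997 (leading).

(a) P = 2.91 W  (b) Q = -0.07417 VAR  (c) S = 2.911 VA  (d) PF = 0.9997 (leading)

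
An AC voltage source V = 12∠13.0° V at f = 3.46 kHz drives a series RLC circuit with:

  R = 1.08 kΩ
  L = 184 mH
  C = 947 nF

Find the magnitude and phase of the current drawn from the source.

Step 1 — Angular frequency: ω = 2π·f = 2π·3460 = 2.174e+04 rad/s.
Step 2 — Component impedances:
  R: Z = R = 1080 Ω
  L: Z = jωL = j·2.174e+04·0.184 = 0 + j4000 Ω
  C: Z = 1/(jωC) = -j/(ω·C) = 0 - j48.57 Ω
Step 3 — Series combination: Z_total = R + L + C = 1080 + j3952 Ω = 4096∠74.7° Ω.
Step 4 — Source phasor: V = 12∠13.0° V = 11.69 + j2.699 V.
Step 5 — Ohm's law: I = V / Z_total = (11.69 + j2.699) / (1080 + j3952) = 0.001388 - j0.00258 A.
Step 6 — Convert to polar: |I| = 0.002929 A, ∠I = -61.7°.

I = 0.002929∠-61.7° A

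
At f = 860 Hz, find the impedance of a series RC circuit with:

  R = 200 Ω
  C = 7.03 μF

Step 1 — Angular frequency: ω = 2π·f = 2π·860 = 5404 rad/s.
Step 2 — Component impedances:
  R: Z = R = 200 Ω
  C: Z = 1/(jωC) = -j/(ω·C) = 0 - j26.32 Ω
Step 3 — Series combination: Z_total = R + C = 200 - j26.32 Ω = 201.7∠-7.5° Ω.

Z = 200 - j26.32 Ω = 201.7∠-7.5° Ω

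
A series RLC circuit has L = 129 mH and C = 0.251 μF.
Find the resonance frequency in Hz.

Step 1 — Resonance condition Im(Z)=0 gives ω₀ = 1/√(LC).
Step 2 — ω₀ = 1/√(0.129·2.51e-07) = 5557 rad/s.
Step 3 — f₀ = ω₀/(2π) = 884.5 Hz.

f₀ = 884.5 Hz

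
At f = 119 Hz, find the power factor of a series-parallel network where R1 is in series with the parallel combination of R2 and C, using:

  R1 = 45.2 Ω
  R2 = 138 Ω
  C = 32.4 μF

Step 1 — Angular frequency: ω = 2π·f = 2π·119 = 747.7 rad/s.
Step 2 — Component impedances:
  R1: Z = R = 45.2 Ω
  R2: Z = R = 138 Ω
  C: Z = 1/(jωC) = -j/(ω·C) = 0 - j41.28 Ω
Step 3 — Parallel branch: R2 || C = 1/(1/R2 + 1/C) = 11.33 - j37.89 Ω.
Step 4 — Series with R1: Z_total = R1 + (R2 || C) = 56.53 - j37.89 Ω = 68.06∠-33.8° Ω.
Step 5 — Power factor: PF = cos(φ) = Re(Z)/|Z| = 56.533/68.056 = 0.8307.
Step 6 — Type: Im(Z) = -37.89 ⇒ leading (phase φ = -33.8°).

PF = 0.8307 (leading, φ = -33.8°)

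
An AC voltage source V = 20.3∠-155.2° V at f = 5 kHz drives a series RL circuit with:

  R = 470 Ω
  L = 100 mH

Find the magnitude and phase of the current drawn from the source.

Step 1 — Angular frequency: ω = 2π·f = 2π·5000 = 3.142e+04 rad/s.
Step 2 — Component impedances:
  R: Z = R = 470 Ω
  L: Z = jωL = j·3.142e+04·0.1 = 0 + j3142 Ω
Step 3 — Series combination: Z_total = R + L = 470 + j3142 Ω = 3177∠81.5° Ω.
Step 4 — Source phasor: V = 20.3∠-155.2° V = -18.43 - j8.515 V.
Step 5 — Ohm's law: I = V / Z_total = (-18.43 - j8.515) / (470 + j3142) = -0.003509 + j0.005341 A.
Step 6 — Convert to polar: |I| = 0.006391 A, ∠I = 123.3°.

I = 0.006391∠123.3° A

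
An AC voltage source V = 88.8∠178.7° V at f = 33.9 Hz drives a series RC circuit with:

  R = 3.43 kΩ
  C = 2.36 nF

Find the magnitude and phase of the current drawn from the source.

Step 1 — Angular frequency: ω = 2π·f = 2π·33.9 = 213 rad/s.
Step 2 — Component impedances:
  R: Z = R = 3430 Ω
  C: Z = 1/(jωC) = -j/(ω·C) = 0 - j1.989e+06 Ω
Step 3 — Series combination: Z_total = R + C = 3430 - j1.989e+06 Ω = 1.989e+06∠-89.9° Ω.
Step 4 — Source phasor: V = 88.8∠178.7° V = -88.78 + j2.015 V.
Step 5 — Ohm's law: I = V / Z_total = (-88.78 + j2.015) / (3430 - j1.989e+06) = -1.09e-06 - j4.462e-05 A.
Step 6 — Convert to polar: |I| = 4.464e-05 A, ∠I = -91.4°.

I = 4.464e-05∠-91.4° A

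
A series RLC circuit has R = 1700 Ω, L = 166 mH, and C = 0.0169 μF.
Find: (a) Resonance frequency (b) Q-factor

Step 1 — Resonance condition Im(Z)=0 gives ω₀ = 1/√(LC).
Step 2 — ω₀ = 1/√(0.166·1.69e-08) = 1.888e+04 rad/s.
Step 3 — f₀ = ω₀/(2π) = 3005 Hz.
Step 4 — Series Q: Q = ω₀L/R = 1.888e+04·0.166/1700 = 1.844.

(a) f₀ = 3005 Hz  (b) Q = 1.844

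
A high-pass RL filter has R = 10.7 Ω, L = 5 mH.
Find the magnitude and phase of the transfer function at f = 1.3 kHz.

Step 1 — Angular frequency: ω = 2π·1300 = 8168 rad/s.
Step 2 — Transfer function: H(jω) = jωL/(R + jωL).
Step 3 — Numerator jωL = j·40.84; denominator R + jωL = 10.7 + j40.84.
Step 4 — H = 0.9358 + j0.2452.
Step 5 — Magnitude: |H| = 0.9674 (-0.3 dB); phase: φ = 14.7°.

|H| = 0.9674 (-0.3 dB), φ = 14.7°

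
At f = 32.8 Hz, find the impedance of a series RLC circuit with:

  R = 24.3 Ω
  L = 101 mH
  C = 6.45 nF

Step 1 — Angular frequency: ω = 2π·f = 2π·32.8 = 206.1 rad/s.
Step 2 — Component impedances:
  R: Z = R = 24.3 Ω
  L: Z = jωL = j·206.1·0.101 = 0 + j20.81 Ω
  C: Z = 1/(jωC) = -j/(ω·C) = 0 - j7.523e+05 Ω
Step 3 — Series combination: Z_total = R + L + C = 24.3 - j7.523e+05 Ω = 7.523e+05∠-90.0° Ω.

Z = 24.3 - j7.523e+05 Ω = 7.523e+05∠-90.0° Ω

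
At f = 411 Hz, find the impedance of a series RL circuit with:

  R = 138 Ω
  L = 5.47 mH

Step 1 — Angular frequency: ω = 2π·f = 2π·411 = 2582 rad/s.
Step 2 — Component impedances:
  R: Z = R = 138 Ω
  L: Z = jωL = j·2582·0.00547 = 0 + j14.13 Ω
Step 3 — Series combination: Z_total = R + L = 138 + j14.13 Ω = 138.7∠5.8° Ω.

Z = 138 + j14.13 Ω = 138.7∠5.8° Ω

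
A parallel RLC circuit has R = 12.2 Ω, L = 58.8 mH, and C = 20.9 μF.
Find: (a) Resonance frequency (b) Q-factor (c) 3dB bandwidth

Step 1 — Resonance: ω₀ = 1/√(LC) = 1/√(0.0588·2.09e-05) = 902.1 rad/s.
Step 2 — f₀ = ω₀/(2π) = 143.6 Hz.
Step 3 — Parallel Q: Q = R/(ω₀L) = 12.2/(902.1·0.0588) = 0.23.
Step 4 — Bandwidth: Δω = ω₀/Q = 3922 rad/s; BW = Δω/(2π) = 624.2 Hz.

(a) f₀ = 143.6 Hz  (b) Q = 0.23  (c) BW = 624.2 Hz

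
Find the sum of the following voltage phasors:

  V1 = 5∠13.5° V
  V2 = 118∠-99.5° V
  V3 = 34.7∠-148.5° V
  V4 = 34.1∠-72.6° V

Step 1 — Convert each phasor to rectangular form:
  V1 = 5·(cos(13.5°) + j·sin(13.5°)) = 4.862 + j1.167 V
  V2 = 118·(cos(-99.5°) + j·sin(-99.5°)) = -19.48 - j116.4 V
  V3 = 34.7·(cos(-148.5°) + j·sin(-148.5°)) = -29.59 - j18.13 V
  V4 = 34.1·(cos(-72.6°) + j·sin(-72.6°)) = 10.2 - j32.54 V
Step 2 — Sum components: V_total = -34 - j165.9 V.
Step 3 — Convert to polar: |V_total| = 169.3 V, ∠V_total = -101.6°.

V_total = 169.3∠-101.6° V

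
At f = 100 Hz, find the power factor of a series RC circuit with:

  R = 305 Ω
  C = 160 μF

Step 1 — Angular frequency: ω = 2π·f = 2π·100 = 628.3 rad/s.
Step 2 — Component impedances:
  R: Z = R = 305 Ω
  C: Z = 1/(jωC) = -j/(ω·C) = 0 - j9.947 Ω
Step 3 — Series combination: Z_total = R + C = 305 - j9.947 Ω = 305.2∠-1.9° Ω.
Step 4 — Power factor: PF = cos(φ) = Re(Z)/|Z| = 305/305.16 = 0.9995.
Step 5 — Type: Im(Z) = -9.947 ⇒ leading (phase φ = -1.9°).

PF = 0.9995 (leading, φ = -1.9°)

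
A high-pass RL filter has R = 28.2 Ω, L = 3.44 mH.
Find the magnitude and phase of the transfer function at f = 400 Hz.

Step 1 — Angular frequency: ω = 2π·400 = 2513 rad/s.
Step 2 — Transfer function: H(jω) = jωL/(R + jωL).
Step 3 — Numerator jωL = j·8.646; denominator R + jωL = 28.2 + j8.646.
Step 4 — H = 0.08592 + j0.2802.
Step 5 — Magnitude: |H| = 0.2931 (-10.7 dB); phase: φ = 73.0°.

|H| = 0.2931 (-10.7 dB), φ = 73.0°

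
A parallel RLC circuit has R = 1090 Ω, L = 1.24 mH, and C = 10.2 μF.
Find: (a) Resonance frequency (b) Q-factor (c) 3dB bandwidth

Step 1 — Resonance: ω₀ = 1/√(LC) = 1/√(0.00124·1.02e-05) = 8892 rad/s.
Step 2 — f₀ = ω₀/(2π) = 1415 Hz.
Step 3 — Parallel Q: Q = R/(ω₀L) = 1090/(8892·0.00124) = 98.86.
Step 4 — Bandwidth: Δω = ω₀/Q = 89.94 rad/s; BW = Δω/(2π) = 14.32 Hz.

(a) f₀ = 1415 Hz  (b) Q = 98.86  (c) BW = 14.32 Hz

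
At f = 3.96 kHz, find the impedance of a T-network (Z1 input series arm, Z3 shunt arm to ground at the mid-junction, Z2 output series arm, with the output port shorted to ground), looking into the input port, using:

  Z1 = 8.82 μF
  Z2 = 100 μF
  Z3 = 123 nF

Step 1 — Angular frequency: ω = 2π·f = 2π·3960 = 2.488e+04 rad/s.
Step 2 — Component impedances:
  Z1: Z = 1/(jωC) = -j/(ω·C) = 0 - j4.557 Ω
  Z2: Z = 1/(jωC) = -j/(ω·C) = 0 - j0.4019 Ω
  Z3: Z = 1/(jωC) = -j/(ω·C) = 0 - j326.8 Ω
Step 3 — With the output port shorted to ground, the output series arm Z2 runs from the junction to ground; the shunt arm Z3 also runs from the junction to ground. They appear in parallel: Z3 || Z2 = 0 - j0.4014 Ω.
Step 4 — Series with input arm Z1: Z_in = Z1 + (Z3 || Z2) = 0 - j4.958 Ω = 4.958∠-90.0° Ω.

Z = 0 - j4.958 Ω = 4.958∠-90.0° Ω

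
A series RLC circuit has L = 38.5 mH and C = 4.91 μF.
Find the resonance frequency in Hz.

Step 1 — Resonance condition Im(Z)=0 gives ω₀ = 1/√(LC).
Step 2 — ω₀ = 1/√(0.0385·4.91e-06) = 2300 rad/s.
Step 3 — f₀ = ω₀/(2π) = 366.1 Hz.

f₀ = 366.1 Hz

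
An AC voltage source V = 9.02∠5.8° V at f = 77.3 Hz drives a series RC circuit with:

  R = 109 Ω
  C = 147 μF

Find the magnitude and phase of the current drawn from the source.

Step 1 — Angular frequency: ω = 2π·f = 2π·77.3 = 485.7 rad/s.
Step 2 — Component impedances:
  R: Z = R = 109 Ω
  C: Z = 1/(jωC) = -j/(ω·C) = 0 - j14.01 Ω
Step 3 — Series combination: Z_total = R + C = 109 - j14.01 Ω = 109.9∠-7.3° Ω.
Step 4 — Source phasor: V = 9.02∠5.8° V = 8.974 + j0.9115 V.
Step 5 — Ohm's law: I = V / Z_total = (8.974 + j0.9115) / (109 - j14.01) = 0.07993 + j0.01863 A.
Step 6 — Convert to polar: |I| = 0.08208 A, ∠I = 13.1°.

I = 0.08208∠13.1° A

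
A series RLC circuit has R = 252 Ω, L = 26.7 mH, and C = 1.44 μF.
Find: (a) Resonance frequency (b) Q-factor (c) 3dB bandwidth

Step 1 — Resonance condition Im(Z)=0 gives ω₀ = 1/√(LC).
Step 2 — ω₀ = 1/√(0.0267·1.44e-06) = 5100 rad/s.
Step 3 — f₀ = ω₀/(2π) = 811.7 Hz.
Step 4 — Series Q: Q = ω₀L/R = 5100·0.0267/252 = 0.5403.
Step 5 — 3dB bandwidth: Δω = ω₀/Q = 9438 rad/s; BW = Δω/(2π) = 1502 Hz.

(a) f₀ = 811.7 Hz  (b) Q = 0.5403  (c) BW = 1502 Hz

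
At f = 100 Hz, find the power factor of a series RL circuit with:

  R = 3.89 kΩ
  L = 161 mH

Step 1 — Angular frequency: ω = 2π·f = 2π·100 = 628.3 rad/s.
Step 2 — Component impedances:
  R: Z = R = 3890 Ω
  L: Z = jωL = j·628.3·0.161 = 0 + j101.2 Ω
Step 3 — Series combination: Z_total = R + L = 3890 + j101.2 Ω = 3891∠1.5° Ω.
Step 4 — Power factor: PF = cos(φ) = Re(Z)/|Z| = 3890/3891 = 0.9997.
Step 5 — Type: Im(Z) = 101.2 ⇒ lagging (phase φ = 1.5°).

PF = 0.9997 (lagging, φ = 1.5°)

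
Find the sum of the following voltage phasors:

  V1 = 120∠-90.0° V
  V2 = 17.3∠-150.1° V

Step 1 — Convert each phasor to rectangular form:
  V1 = 120·(cos(-90.0°) + j·sin(-90.0°)) = 0 - j120 V
  V2 = 17.3·(cos(-150.1°) + j·sin(-150.1°)) = -15 - j8.624 V
Step 2 — Sum components: V_total = -15 - j128.6 V.
Step 3 — Convert to polar: |V_total| = 129.5 V, ∠V_total = -96.7°.

V_total = 129.5∠-96.7° V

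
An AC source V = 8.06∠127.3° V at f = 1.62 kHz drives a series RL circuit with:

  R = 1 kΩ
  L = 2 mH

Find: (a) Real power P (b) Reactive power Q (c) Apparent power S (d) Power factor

Step 1 — Angular frequency: ω = 2π·f = 2π·1620 = 1.018e+04 rad/s.
Step 2 — Component impedances:
  R: Z = R = 1000 Ω
  L: Z = jωL = j·1.018e+04·0.002 = 0 + j20.36 Ω
Step 3 — Series combination: Z_total = R + L = 1000 + j20.36 Ω = 1000∠1.2° Ω.
Step 4 — Source phasor: V = 8.06∠127.3° V = -4.884 + j6.412 V.
Step 5 — Current: I = V / Z = -0.004752 + j0.006508 A = 0.008058∠126.1° A.
Step 6 — Complex power: S = V·I* = 0.06494 + j0.001322 VA.
Step 7 — Real power: P = Re(S) = 0.06494 W.
Step 8 — Reactive power: Q = Im(S) = 0.001322 VAR.
Step 9 — Apparent power: |S| = 0.06495 VA.
Step 10 — Power factor: PF = P/|S| = 0.9998 (lagging).

(a) P = 0.06494 W  (b) Q = 0.001322 VAR  (c) S = 0.06495 VA  (d) PF = 0.9998 (lagging)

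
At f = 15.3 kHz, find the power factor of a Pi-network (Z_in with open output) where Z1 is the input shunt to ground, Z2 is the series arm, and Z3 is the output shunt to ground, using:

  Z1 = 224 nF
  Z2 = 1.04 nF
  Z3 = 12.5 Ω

Step 1 — Angular frequency: ω = 2π·f = 2π·1.53e+04 = 9.613e+04 rad/s.
Step 2 — Component impedances:
  Z1: Z = 1/(jωC) = -j/(ω·C) = 0 - j46.44 Ω
  Z2: Z = 1/(jωC) = -j/(ω·C) = 0 - j1e+04 Ω
  Z3: Z = R = 12.5 Ω
Step 3 — With open output, the series arm Z2 and the output shunt Z3 appear in series to ground: Z2 + Z3 = 12.5 - j1e+04 Ω.
Step 4 — Parallel with input shunt Z1: Z_in = Z1 || (Z2 + Z3) = 0.000267 - j46.22 Ω = 46.22∠-90.0° Ω.
Step 5 — Power factor: PF = cos(φ) = Re(Z)/|Z| = 0.000266966/46.2242 = 5.775e-06.
Step 6 — Type: Im(Z) = -46.22 ⇒ leading (phase φ = -90.0°).

PF = 5.775e-06 (leading, φ = -90.0°)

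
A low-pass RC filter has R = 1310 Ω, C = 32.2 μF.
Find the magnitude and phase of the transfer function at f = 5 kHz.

Step 1 — Angular frequency: ω = 2π·5000 = 3.142e+04 rad/s.
Step 2 — Transfer function: H(jω) = 1/(1 + jωRC).
Step 3 — Denominator: 1 + jωRC = 1 + j·3.142e+04·1310·3.22e-05 = 1 + j1325.
Step 4 — H = 5.694e-07 - j0.0007546.
Step 5 — Magnitude: |H| = 0.0007546 (-62.4 dB); phase: φ = -90.0°.

|H| = 0.0007546 (-62.4 dB), φ = -90.0°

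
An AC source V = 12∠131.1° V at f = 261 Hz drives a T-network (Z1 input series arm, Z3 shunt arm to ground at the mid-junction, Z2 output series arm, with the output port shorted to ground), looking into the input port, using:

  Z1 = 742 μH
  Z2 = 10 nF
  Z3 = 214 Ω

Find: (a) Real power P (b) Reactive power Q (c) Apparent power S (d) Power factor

Step 1 — Angular frequency: ω = 2π·f = 2π·261 = 1640 rad/s.
Step 2 — Component impedances:
  Z1: Z = jωL = j·1640·0.000742 = 0 + j1.217 Ω
  Z2: Z = 1/(jωC) = -j/(ω·C) = 0 - j6.098e+04 Ω
  Z3: Z = R = 214 Ω
Step 3 — With the output port shorted to ground, the output series arm Z2 runs from the junction to ground; the shunt arm Z3 also runs from the junction to ground. They appear in parallel: Z3 || Z2 = 214 - j0.751 Ω.
Step 4 — Series with input arm Z1: Z_in = Z1 + (Z3 || Z2) = 214 + j0.4658 Ω = 214∠0.1° Ω.
Step 5 — Source phasor: V = 12∠131.1° V = -7.889 + j9.043 V.
Step 6 — Current: I = V / Z = -0.03677 + j0.04234 A = 0.05608∠131.0° A.
Step 7 — Complex power: S = V·I* = 0.6729 + j0.001465 VA.
Step 8 — Real power: P = Re(S) = 0.6729 W.
Step 9 — Reactive power: Q = Im(S) = 0.001465 VAR.
Step 10 — Apparent power: |S| = 0.6729 VA.
Step 11 — Power factor: PF = P/|S| = 1 (lagging).

(a) P = 0.6729 W  (b) Q = 0.001465 VAR  (c) S = 0.6729 VA  (d) PF = 1 (lagging)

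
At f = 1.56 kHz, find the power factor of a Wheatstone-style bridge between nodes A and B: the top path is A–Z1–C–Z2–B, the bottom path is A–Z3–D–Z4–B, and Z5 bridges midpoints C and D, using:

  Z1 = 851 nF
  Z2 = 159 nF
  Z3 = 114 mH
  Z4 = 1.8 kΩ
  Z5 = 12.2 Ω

Step 1 — Angular frequency: ω = 2π·f = 2π·1560 = 9802 rad/s.
Step 2 — Component impedances:
  Z1: Z = 1/(jωC) = -j/(ω·C) = 0 - j119.9 Ω
  Z2: Z = 1/(jωC) = -j/(ω·C) = 0 - j641.7 Ω
  Z3: Z = jωL = j·9802·0.114 = 0 + j1117 Ω
  Z4: Z = R = 1800 Ω
  Z5: Z = R = 12.2 Ω
Step 3 — Bridge requires nodal analysis (the Z5 bridge couples midpoints C and D, so the two paths cannot be reduced to a simple series/parallel combination). Setting node B to ground and injecting 1 A at node A, the 3-node admittance system at A, C, D solves to V_A = Z_AB = 202.4 - j705.4 Ω = 733.9∠-74.0° Ω.
Step 4 — Power factor: PF = cos(φ) = Re(Z)/|Z| = 202.4/733.9 = 0.2758.
Step 5 — Type: Im(Z) = -705.4 ⇒ leading (phase φ = -74.0°).

PF = 0.2758 (leading, φ = -74.0°)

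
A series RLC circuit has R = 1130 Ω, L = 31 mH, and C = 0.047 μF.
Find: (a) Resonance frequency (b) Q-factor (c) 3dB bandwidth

Step 1 — Resonance condition Im(Z)=0 gives ω₀ = 1/√(LC).
Step 2 — ω₀ = 1/√(0.031·4.7e-08) = 2.62e+04 rad/s.
Step 3 — f₀ = ω₀/(2π) = 4170 Hz.
Step 4 — Series Q: Q = ω₀L/R = 2.62e+04·0.031/1130 = 0.7187.
Step 5 — 3dB bandwidth: Δω = ω₀/Q = 3.645e+04 rad/s; BW = Δω/(2π) = 5801 Hz.

(a) f₀ = 4170 Hz  (b) Q = 0.7187  (c) BW = 5801 Hz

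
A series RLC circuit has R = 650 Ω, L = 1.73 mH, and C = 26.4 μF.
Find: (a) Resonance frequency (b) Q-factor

Step 1 — Resonance condition Im(Z)=0 gives ω₀ = 1/√(LC).
Step 2 — ω₀ = 1/√(0.00173·2.64e-05) = 4679 rad/s.
Step 3 — f₀ = ω₀/(2π) = 744.7 Hz.
Step 4 — Series Q: Q = ω₀L/R = 4679·0.00173/650 = 0.01245.

(a) f₀ = 744.7 Hz  (b) Q = 0.01245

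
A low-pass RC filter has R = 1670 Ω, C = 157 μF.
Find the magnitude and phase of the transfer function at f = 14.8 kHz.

Step 1 — Angular frequency: ω = 2π·1.48e+04 = 9.299e+04 rad/s.
Step 2 — Transfer function: H(jω) = 1/(1 + jωRC).
Step 3 — Denominator: 1 + jωRC = 1 + j·9.299e+04·1670·0.000157 = 1 + j2.438e+04.
Step 4 — H = 1.682e-09 - j4.101e-05.
Step 5 — Magnitude: |H| = 4.101e-05 (-87.7 dB); phase: φ = -90.0°.

|H| = 4.101e-05 (-87.7 dB), φ = -90.0°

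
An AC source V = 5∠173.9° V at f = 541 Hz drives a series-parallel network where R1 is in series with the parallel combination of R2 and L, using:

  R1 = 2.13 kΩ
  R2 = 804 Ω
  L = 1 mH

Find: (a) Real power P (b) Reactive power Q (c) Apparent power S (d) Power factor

Step 1 — Angular frequency: ω = 2π·f = 2π·541 = 3399 rad/s.
Step 2 — Component impedances:
  R1: Z = R = 2130 Ω
  R2: Z = R = 804 Ω
  L: Z = jωL = j·3399·0.001 = 0 + j3.399 Ω
Step 3 — Parallel branch: R2 || L = 1/(1/R2 + 1/L) = 0.01437 + j3.399 Ω.
Step 4 — Series with R1: Z_total = R1 + (R2 || L) = 2130 + j3.399 Ω = 2130∠0.1° Ω.
Step 5 — Source phasor: V = 5∠173.9° V = -4.972 + j0.5313 V.
Step 6 — Current: I = V / Z = -0.002334 + j0.0002532 A = 0.002347∠173.8° A.
Step 7 — Complex power: S = V·I* = 0.01174 + j1.873e-05 VA.
Step 8 — Real power: P = Re(S) = 0.01174 W.
Step 9 — Reactive power: Q = Im(S) = 1.873e-05 VAR.
Step 10 — Apparent power: |S| = 0.01174 VA.
Step 11 — Power factor: PF = P/|S| = 1 (lagging).

(a) P = 0.01174 W  (b) Q = 1.873e-05 VAR  (c) S = 0.01174 VA  (d) PF = 1 (lagging)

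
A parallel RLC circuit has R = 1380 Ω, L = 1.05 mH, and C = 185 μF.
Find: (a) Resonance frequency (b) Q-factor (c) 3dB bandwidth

Step 1 — Resonance: ω₀ = 1/√(LC) = 1/√(0.00105·0.000185) = 2269 rad/s.
Step 2 — f₀ = ω₀/(2π) = 361.1 Hz.
Step 3 — Parallel Q: Q = R/(ω₀L) = 1380/(2269·0.00105) = 579.3.
Step 4 — Bandwidth: Δω = ω₀/Q = 3.917 rad/s; BW = Δω/(2π) = 0.6234 Hz.

(a) f₀ = 361.1 Hz  (b) Q = 579.3  (c) BW = 0.6234 Hz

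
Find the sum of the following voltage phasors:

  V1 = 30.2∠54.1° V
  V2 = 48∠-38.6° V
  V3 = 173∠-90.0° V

Step 1 — Convert each phasor to rectangular form:
  V1 = 30.2·(cos(54.1°) + j·sin(54.1°)) = 17.71 + j24.46 V
  V2 = 48·(cos(-38.6°) + j·sin(-38.6°)) = 37.51 - j29.95 V
  V3 = 173·(cos(-90.0°) + j·sin(-90.0°)) = 0 - j173 V
Step 2 — Sum components: V_total = 55.22 - j178.5 V.
Step 3 — Convert to polar: |V_total| = 186.8 V, ∠V_total = -72.8°.

V_total = 186.8∠-72.8° V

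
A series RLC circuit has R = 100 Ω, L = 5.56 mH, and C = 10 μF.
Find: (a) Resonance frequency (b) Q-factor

Step 1 — Resonance condition Im(Z)=0 gives ω₀ = 1/√(LC).
Step 2 — ω₀ = 1/√(0.00556·1e-05) = 4241 rad/s.
Step 3 — f₀ = ω₀/(2π) = 675 Hz.
Step 4 — Series Q: Q = ω₀L/R = 4241·0.00556/100 = 0.2358.

(a) f₀ = 675 Hz  (b) Q = 0.2358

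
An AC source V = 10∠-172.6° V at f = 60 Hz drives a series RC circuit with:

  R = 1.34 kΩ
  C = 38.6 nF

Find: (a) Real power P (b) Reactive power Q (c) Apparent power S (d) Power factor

Step 1 — Angular frequency: ω = 2π·f = 2π·60 = 377 rad/s.
Step 2 — Component impedances:
  R: Z = R = 1340 Ω
  C: Z = 1/(jωC) = -j/(ω·C) = 0 - j6.872e+04 Ω
Step 3 — Series combination: Z_total = R + C = 1340 - j6.872e+04 Ω = 6.873e+04∠-88.9° Ω.
Step 4 — Source phasor: V = 10∠-172.6° V = -9.917 - j1.288 V.
Step 5 — Current: I = V / Z = 1.592e-05 - j0.0001446 A = 0.0001455∠-83.7° A.
Step 6 — Complex power: S = V·I* = 2.836e-05 - j0.001455 VA.
Step 7 — Real power: P = Re(S) = 2.836e-05 W.
Step 8 — Reactive power: Q = Im(S) = -0.001455 VAR.
Step 9 — Apparent power: |S| = 0.001455 VA.
Step 10 — Power factor: PF = P/|S| = 0.0195 (leading).

(a) P = 2.836e-05 W  (b) Q = -0.001455 VAR  (c) S = 0.001455 VA  (d) PF = 0.0195 (leading)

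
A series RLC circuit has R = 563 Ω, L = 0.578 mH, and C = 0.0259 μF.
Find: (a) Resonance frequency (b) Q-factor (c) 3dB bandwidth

Step 1 — Resonance: ω₀ = 1/√(LC) = 1/√(0.000578·2.59e-08) = 2.585e+05 rad/s.
Step 2 — f₀ = ω₀/(2π) = 4.113e+04 Hz.
Step 3 — Series Q: Q = ω₀L/R = 2.585e+05·0.000578/563 = 0.2653.
Step 4 — Bandwidth: Δω = ω₀/Q = 9.74e+05 rad/s; BW = Δω/(2π) = 1.55e+05 Hz.

(a) f₀ = 4.113e+04 Hz  (b) Q = 0.2653  (c) BW = 1.55e+05 Hz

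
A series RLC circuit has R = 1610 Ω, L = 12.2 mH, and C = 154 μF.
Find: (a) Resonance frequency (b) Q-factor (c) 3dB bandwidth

Step 1 — Resonance: ω₀ = 1/√(LC) = 1/√(0.0122·0.000154) = 729.6 rad/s.
Step 2 — f₀ = ω₀/(2π) = 116.1 Hz.
Step 3 — Series Q: Q = ω₀L/R = 729.6·0.0122/1610 = 0.005528.
Step 4 — Bandwidth: Δω = ω₀/Q = 1.32e+05 rad/s; BW = Δω/(2π) = 2.1e+04 Hz.

(a) f₀ = 116.1 Hz  (b) Q = 0.005528  (c) BW = 2.1e+04 Hz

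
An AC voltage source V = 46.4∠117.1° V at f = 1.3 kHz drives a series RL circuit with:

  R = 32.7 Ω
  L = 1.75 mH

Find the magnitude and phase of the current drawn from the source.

Step 1 — Angular frequency: ω = 2π·f = 2π·1300 = 8168 rad/s.
Step 2 — Component impedances:
  R: Z = R = 32.7 Ω
  L: Z = jωL = j·8168·0.00175 = 0 + j14.29 Ω
Step 3 — Series combination: Z_total = R + L = 32.7 + j14.29 Ω = 35.69∠23.6° Ω.
Step 4 — Source phasor: V = 46.4∠117.1° V = -21.14 + j41.31 V.
Step 5 — Ohm's law: I = V / Z_total = (-21.14 + j41.31) / (32.7 + j14.29) = -0.07911 + j1.298 A.
Step 6 — Convert to polar: |I| = 1.3 A, ∠I = 93.5°.

I = 1.3∠93.5° A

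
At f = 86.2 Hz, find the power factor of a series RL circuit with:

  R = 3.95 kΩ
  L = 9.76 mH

Step 1 — Angular frequency: ω = 2π·f = 2π·86.2 = 541.6 rad/s.
Step 2 — Component impedances:
  R: Z = R = 3950 Ω
  L: Z = jωL = j·541.6·0.00976 = 0 + j5.286 Ω
Step 3 — Series combination: Z_total = R + L = 3950 + j5.286 Ω = 3950∠0.1° Ω.
Step 4 — Power factor: PF = cos(φ) = Re(Z)/|Z| = 3950/3950 = 1.
Step 5 — Type: Im(Z) = 5.286 ⇒ lagging (phase φ = 0.1°).

PF = 1 (lagging, φ = 0.1°)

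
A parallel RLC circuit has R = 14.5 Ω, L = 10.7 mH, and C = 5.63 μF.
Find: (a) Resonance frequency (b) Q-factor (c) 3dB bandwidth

Step 1 — Resonance: ω₀ = 1/√(LC) = 1/√(0.0107·5.63e-06) = 4074 rad/s.
Step 2 — f₀ = ω₀/(2π) = 648.4 Hz.
Step 3 — Parallel Q: Q = R/(ω₀L) = 14.5/(4074·0.0107) = 0.3326.
Step 4 — Bandwidth: Δω = ω₀/Q = 1.225e+04 rad/s; BW = Δω/(2π) = 1950 Hz.

(a) f₀ = 648.4 Hz  (b) Q = 0.3326  (c) BW = 1950 Hz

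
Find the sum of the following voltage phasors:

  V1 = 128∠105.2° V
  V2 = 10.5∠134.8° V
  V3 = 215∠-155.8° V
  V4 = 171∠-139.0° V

Step 1 — Convert each phasor to rectangular form:
  V1 = 128·(cos(105.2°) + j·sin(105.2°)) = -33.56 + j123.5 V
  V2 = 10.5·(cos(134.8°) + j·sin(134.8°)) = -7.399 + j7.45 V
  V3 = 215·(cos(-155.8°) + j·sin(-155.8°)) = -196.1 - j88.13 V
  V4 = 171·(cos(-139.0°) + j·sin(-139.0°)) = -129.1 - j112.2 V
Step 2 — Sum components: V_total = -366.1 - j69.35 V.
Step 3 — Convert to polar: |V_total| = 372.6 V, ∠V_total = -169.3°.

V_total = 372.6∠-169.3° V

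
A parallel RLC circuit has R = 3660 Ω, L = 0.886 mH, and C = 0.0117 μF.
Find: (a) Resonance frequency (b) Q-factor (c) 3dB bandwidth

Step 1 — Resonance: ω₀ = 1/√(LC) = 1/√(0.000886·1.17e-08) = 3.106e+05 rad/s.
Step 2 — f₀ = ω₀/(2π) = 4.943e+04 Hz.
Step 3 — Parallel Q: Q = R/(ω₀L) = 3660/(3.106e+05·0.000886) = 13.3.
Step 4 — Bandwidth: Δω = ω₀/Q = 2.335e+04 rad/s; BW = Δω/(2π) = 3717 Hz.

(a) f₀ = 4.943e+04 Hz  (b) Q = 13.3  (c) BW = 3717 Hz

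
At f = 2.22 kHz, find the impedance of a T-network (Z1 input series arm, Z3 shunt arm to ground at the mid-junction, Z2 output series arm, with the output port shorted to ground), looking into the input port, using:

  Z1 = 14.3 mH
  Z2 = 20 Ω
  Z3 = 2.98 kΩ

Step 1 — Angular frequency: ω = 2π·f = 2π·2220 = 1.395e+04 rad/s.
Step 2 — Component impedances:
  Z1: Z = jωL = j·1.395e+04·0.0143 = 0 + j199.5 Ω
  Z2: Z = R = 20 Ω
  Z3: Z = R = 2980 Ω
Step 3 — With the output port shorted to ground, the output series arm Z2 runs from the junction to ground; the shunt arm Z3 also runs from the junction to ground. They appear in parallel: Z3 || Z2 = 19.87 Ω.
Step 4 — Series with input arm Z1: Z_in = Z1 + (Z3 || Z2) = 19.87 + j199.5 Ω = 200.5∠84.3° Ω.

Z = 19.87 + j199.5 Ω = 200.5∠84.3° Ω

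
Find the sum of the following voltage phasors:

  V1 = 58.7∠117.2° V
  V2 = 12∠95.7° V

Step 1 — Convert each phasor to rectangular form:
  V1 = 58.7·(cos(117.2°) + j·sin(117.2°)) = -26.83 + j52.21 V
  V2 = 12·(cos(95.7°) + j·sin(95.7°)) = -1.192 + j11.94 V
Step 2 — Sum components: V_total = -28.02 + j64.15 V.
Step 3 — Convert to polar: |V_total| = 70 V, ∠V_total = 113.6°.

V_total = 70∠113.6° V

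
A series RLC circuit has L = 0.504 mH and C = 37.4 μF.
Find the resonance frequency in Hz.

Step 1 — Resonance condition Im(Z)=0 gives ω₀ = 1/√(LC).
Step 2 — ω₀ = 1/√(0.000504·3.74e-05) = 7284 rad/s.
Step 3 — f₀ = ω₀/(2π) = 1159 Hz.

f₀ = 1159 Hz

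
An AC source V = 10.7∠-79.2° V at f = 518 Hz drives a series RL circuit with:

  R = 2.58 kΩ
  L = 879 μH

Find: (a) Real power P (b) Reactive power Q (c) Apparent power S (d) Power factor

Step 1 — Angular frequency: ω = 2π·f = 2π·518 = 3255 rad/s.
Step 2 — Component impedances:
  R: Z = R = 2580 Ω
  L: Z = jωL = j·3255·0.000879 = 0 + j2.861 Ω
Step 3 — Series combination: Z_total = R + L = 2580 + j2.861 Ω = 2580∠0.1° Ω.
Step 4 — Source phasor: V = 10.7∠-79.2° V = 2.005 - j10.51 V.
Step 5 — Current: I = V / Z = 0.0007726 - j0.004075 A = 0.004147∠-79.3° A.
Step 6 — Complex power: S = V·I* = 0.04438 + j4.921e-05 VA.
Step 7 — Real power: P = Re(S) = 0.04438 W.
Step 8 — Reactive power: Q = Im(S) = 4.921e-05 VAR.
Step 9 — Apparent power: |S| = 0.04438 VA.
Step 10 — Power factor: PF = P/|S| = 1 (lagging).

(a) P = 0.04438 W  (b) Q = 4.921e-05 VAR  (c) S = 0.04438 VA  (d) PF = 1 (lagging)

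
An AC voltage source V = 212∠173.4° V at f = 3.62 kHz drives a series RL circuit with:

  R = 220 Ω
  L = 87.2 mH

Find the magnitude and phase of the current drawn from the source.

Step 1 — Angular frequency: ω = 2π·f = 2π·3620 = 2.275e+04 rad/s.
Step 2 — Component impedances:
  R: Z = R = 220 Ω
  L: Z = jωL = j·2.275e+04·0.0872 = 0 + j1983 Ω
Step 3 — Series combination: Z_total = R + L = 220 + j1983 Ω = 1996∠83.7° Ω.
Step 4 — Source phasor: V = 212∠173.4° V = -210.6 + j24.37 V.
Step 5 — Ohm's law: I = V / Z_total = (-210.6 + j24.37) / (220 + j1983) = 0.0005016 + j0.1062 A.
Step 6 — Convert to polar: |I| = 0.1062 A, ∠I = 89.7°.

I = 0.1062∠89.7° A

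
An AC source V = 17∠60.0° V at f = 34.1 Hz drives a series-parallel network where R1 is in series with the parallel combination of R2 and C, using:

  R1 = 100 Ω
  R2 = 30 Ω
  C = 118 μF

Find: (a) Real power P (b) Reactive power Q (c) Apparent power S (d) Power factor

Step 1 — Angular frequency: ω = 2π·f = 2π·34.1 = 214.3 rad/s.
Step 2 — Component impedances:
  R1: Z = R = 100 Ω
  R2: Z = R = 30 Ω
  C: Z = 1/(jωC) = -j/(ω·C) = 0 - j39.55 Ω
Step 3 — Parallel branch: R2 || C = 1/(1/R2 + 1/C) = 19.04 - j14.44 Ω.
Step 4 — Series with R1: Z_total = R1 + (R2 || C) = 119 - j14.44 Ω = 119.9∠-6.9° Ω.
Step 5 — Source phasor: V = 17∠60.0° V = 8.5 + j14.72 V.
Step 6 — Current: I = V / Z = 0.05558 + j0.1304 A = 0.1418∠66.9° A.
Step 7 — Complex power: S = V·I* = 2.392 - j0.2903 VA.
Step 8 — Real power: P = Re(S) = 2.392 W.
Step 9 — Reactive power: Q = Im(S) = -0.2903 VAR.
Step 10 — Apparent power: |S| = 2.41 VA.
Step 11 — Power factor: PF = P/|S| = 0.9927 (leading).

(a) P = 2.392 W  (b) Q = -0.2903 VAR  (c) S = 2.41 VA  (d) PF = 0.9927 (leading)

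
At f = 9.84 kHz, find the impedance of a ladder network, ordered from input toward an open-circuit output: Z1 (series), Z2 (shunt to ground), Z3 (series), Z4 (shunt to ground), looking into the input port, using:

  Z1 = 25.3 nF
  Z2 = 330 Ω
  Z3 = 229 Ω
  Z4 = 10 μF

Step 1 — Angular frequency: ω = 2π·f = 2π·9840 = 6.183e+04 rad/s.
Step 2 — Component impedances:
  Z1: Z = 1/(jωC) = -j/(ω·C) = 0 - j639.3 Ω
  Z2: Z = R = 330 Ω
  Z3: Z = R = 229 Ω
  Z4: Z = 1/(jωC) = -j/(ω·C) = 0 - j1.617 Ω
Step 3 — Ladder network (open output): work backward from the far end, alternating series and parallel combinations. Z_in = 135.2 - j639.9 Ω = 654∠-78.1° Ω.

Z = 135.2 - j639.9 Ω = 654∠-78.1° Ω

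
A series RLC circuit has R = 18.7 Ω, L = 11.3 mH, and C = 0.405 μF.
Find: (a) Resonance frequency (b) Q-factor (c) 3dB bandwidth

Step 1 — Resonance condition Im(Z)=0 gives ω₀ = 1/√(LC).
Step 2 — ω₀ = 1/√(0.0113·4.05e-07) = 1.478e+04 rad/s.
Step 3 — f₀ = ω₀/(2π) = 2353 Hz.
Step 4 — Series Q: Q = ω₀L/R = 1.478e+04·0.0113/18.7 = 8.932.
Step 5 — 3dB bandwidth: Δω = ω₀/Q = 1655 rad/s; BW = Δω/(2π) = 263.4 Hz.

(a) f₀ = 2353 Hz  (b) Q = 8.932  (c) BW = 263.4 Hz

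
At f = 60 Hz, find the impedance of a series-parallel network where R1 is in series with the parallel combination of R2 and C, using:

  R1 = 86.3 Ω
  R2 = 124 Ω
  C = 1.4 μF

Step 1 — Angular frequency: ω = 2π·f = 2π·60 = 377 rad/s.
Step 2 — Component impedances:
  R1: Z = R = 86.3 Ω
  R2: Z = R = 124 Ω
  C: Z = 1/(jωC) = -j/(ω·C) = 0 - j1895 Ω
Step 3 — Parallel branch: R2 || C = 1/(1/R2 + 1/C) = 123.5 - j8.081 Ω.
Step 4 — Series with R1: Z_total = R1 + (R2 || C) = 209.8 - j8.081 Ω = 209.9∠-2.2° Ω.

Z = 209.8 - j8.081 Ω = 209.9∠-2.2° Ω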